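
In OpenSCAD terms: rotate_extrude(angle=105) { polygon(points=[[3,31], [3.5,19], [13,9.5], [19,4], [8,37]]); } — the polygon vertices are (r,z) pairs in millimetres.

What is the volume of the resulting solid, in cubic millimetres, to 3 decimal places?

Profile (r,z), 5 vertices: (3,31) (3.5,19) (13,9.5) (19,4) (8,37)
edge 0: (3,31)→(3.5,19)  cross = 3·19 − 3.5·31 = -51.5000; (r_i+r_j)·cross = 6.5·-51.5000 = -334.7500
edge 1: (3.5,19)→(13,9.5)  cross = 3.5·9.5 − 13·19 = -213.7500; (r_i+r_j)·cross = 16.5·-213.7500 = -3526.8750
edge 2: (13,9.5)→(19,4)  cross = 13·4 − 19·9.5 = -128.5000; (r_i+r_j)·cross = 32·-128.5000 = -4112.0000
edge 3: (19,4)→(8,37)  cross = 19·37 − 8·4 = 671.0000; (r_i+r_j)·cross = 27·671.0000 = 18117.0000
edge 4: (8,37)→(3,31)  cross = 8·31 − 3·37 = 137.0000; (r_i+r_j)·cross = 11·137.0000 = 1507.0000
Σcross = 414.2500 → A = |Σcross|/2 = 207.1250 mm²
Σ(r_i+r_j)·cross = 11650.3750 → first moment M = |Σ|/6 = 1941.7292
R_c = M/A = 1941.7292/207.1250 = 9.3747 mm
θ = 105° = 1.832596 rad
V = θ·R_c·A = 1.832596·9.3747·207.1250 = 3558.405 mm³

Volume = 3558.405 mm³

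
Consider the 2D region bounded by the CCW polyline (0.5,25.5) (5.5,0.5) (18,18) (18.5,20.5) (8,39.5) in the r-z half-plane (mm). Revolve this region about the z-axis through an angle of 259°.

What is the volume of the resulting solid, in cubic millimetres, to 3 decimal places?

Profile (r,z), 5 vertices: (0.5,25.5) (5.5,0.5) (18,18) (18.5,20.5) (8,39.5)
edge 0: (0.5,25.5)→(5.5,0.5)  cross = 0.5·0.5 − 5.5·25.5 = -140.0000; (r_i+r_j)·cross = 6·-140.0000 = -840.0000
edge 1: (5.5,0.5)→(18,18)  cross = 5.5·18 − 18·0.5 = 90.0000; (r_i+r_j)·cross = 23.5·90.0000 = 2115.0000
edge 2: (18,18)→(18.5,20.5)  cross = 18·20.5 − 18.5·18 = 36.0000; (r_i+r_j)·cross = 36.5·36.0000 = 1314.0000
edge 3: (18.5,20.5)→(8,39.5)  cross = 18.5·39.5 − 8·20.5 = 566.7500; (r_i+r_j)·cross = 26.5·566.7500 = 15018.8750
edge 4: (8,39.5)→(0.5,25.5)  cross = 8·25.5 − 0.5·39.5 = 184.2500; (r_i+r_j)·cross = 8.5·184.2500 = 1566.1250
Σcross = 737.0000 → A = |Σcross|/2 = 368.5000 mm²
Σ(r_i+r_j)·cross = 19174.0000 → first moment M = |Σ|/6 = 3195.6667
R_c = M/A = 3195.6667/368.5000 = 8.6721 mm
θ = 259° = 4.520403 rad
V = θ·R_c·A = 4.520403·8.6721·368.5000 = 14445.700 mm³

Volume = 14445.700 mm³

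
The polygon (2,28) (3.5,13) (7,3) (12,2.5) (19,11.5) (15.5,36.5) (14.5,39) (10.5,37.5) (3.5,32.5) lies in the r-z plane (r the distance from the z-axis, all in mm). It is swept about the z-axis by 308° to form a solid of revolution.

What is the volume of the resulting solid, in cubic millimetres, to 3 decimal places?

Volume = 24839.033 mm³

Profile (r,z), 9 vertices: (2,28) (3.5,13) (7,3) (12,2.5) (19,11.5) (15.5,36.5) (14.5,39) (10.5,37.5) (3.5,32.5)
edge 0: (2,28)→(3.5,13)  cross = 2·13 − 3.5·28 = -72.0000; (r_i+r_j)·cross = 5.5·-72.0000 = -396.0000
edge 1: (3.5,13)→(7,3)  cross = 3.5·3 − 7·13 = -80.5000; (r_i+r_j)·cross = 10.5·-80.5000 = -845.2500
edge 2: (7,3)→(12,2.5)  cross = 7·2.5 − 12·3 = -18.5000; (r_i+r_j)·cross = 19·-18.5000 = -351.5000
edge 3: (12,2.5)→(19,11.5)  cross = 12·11.5 − 19·2.5 = 90.5000; (r_i+r_j)·cross = 31·90.5000 = 2805.5000
edge 4: (19,11.5)→(15.5,36.5)  cross = 19·36.5 − 15.5·11.5 = 515.2500; (r_i+r_j)·cross = 34.5·515.2500 = 17776.1250
edge 5: (15.5,36.5)→(14.5,39)  cross = 15.5·39 − 14.5·36.5 = 75.2500; (r_i+r_j)·cross = 30·75.2500 = 2257.5000
edge 6: (14.5,39)→(10.5,37.5)  cross = 14.5·37.5 − 10.5·39 = 134.2500; (r_i+r_j)·cross = 25·134.2500 = 3356.2500
edge 7: (10.5,37.5)→(3.5,32.5)  cross = 10.5·32.5 − 3.5·37.5 = 210.0000; (r_i+r_j)·cross = 14·210.0000 = 2940.0000
edge 8: (3.5,32.5)→(2,28)  cross = 3.5·28 − 2·32.5 = 33.0000; (r_i+r_j)·cross = 5.5·33.0000 = 181.5000
Σcross = 887.2500 → A = |Σcross|/2 = 443.6250 mm²
Σ(r_i+r_j)·cross = 27724.1250 → first moment M = |Σ|/6 = 4620.6875
R_c = M/A = 4620.6875/443.6250 = 10.4158 mm
θ = 308° = 5.375614 rad
V = θ·R_c·A = 5.375614·10.4158·443.6250 = 24839.033 mm³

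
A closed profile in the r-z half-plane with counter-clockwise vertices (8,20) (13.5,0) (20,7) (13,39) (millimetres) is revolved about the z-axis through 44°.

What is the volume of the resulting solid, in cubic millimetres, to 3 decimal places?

Volume = 2432.561 mm³

Profile (r,z), 4 vertices: (8,20) (13.5,0) (20,7) (13,39)
edge 0: (8,20)→(13.5,0)  cross = 8·0 − 13.5·20 = -270.0000; (r_i+r_j)·cross = 21.5·-270.0000 = -5805.0000
edge 1: (13.5,0)→(20,7)  cross = 13.5·7 − 20·0 = 94.5000; (r_i+r_j)·cross = 33.5·94.5000 = 3165.7500
edge 2: (20,7)→(13,39)  cross = 20·39 − 13·7 = 689.0000; (r_i+r_j)·cross = 33·689.0000 = 22737.0000
edge 3: (13,39)→(8,20)  cross = 13·20 − 8·39 = -52.0000; (r_i+r_j)·cross = 21·-52.0000 = -1092.0000
Σcross = 461.5000 → A = |Σcross|/2 = 230.7500 mm²
Σ(r_i+r_j)·cross = 19005.7500 → first moment M = |Σ|/6 = 3167.6250
R_c = M/A = 3167.6250/230.7500 = 13.7275 mm
θ = 44° = 0.767945 rad
V = θ·R_c·A = 0.767945·13.7275·230.7500 = 2432.561 mm³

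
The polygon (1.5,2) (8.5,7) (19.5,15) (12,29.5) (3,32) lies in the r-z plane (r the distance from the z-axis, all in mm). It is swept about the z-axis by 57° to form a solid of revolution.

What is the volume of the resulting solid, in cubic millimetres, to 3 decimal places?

Profile (r,z), 5 vertices: (1.5,2) (8.5,7) (19.5,15) (12,29.5) (3,32)
edge 0: (1.5,2)→(8.5,7)  cross = 1.5·7 − 8.5·2 = -6.5000; (r_i+r_j)·cross = 10·-6.5000 = -65.0000
edge 1: (8.5,7)→(19.5,15)  cross = 8.5·15 − 19.5·7 = -9.0000; (r_i+r_j)·cross = 28·-9.0000 = -252.0000
edge 2: (19.5,15)→(12,29.5)  cross = 19.5·29.5 − 12·15 = 395.2500; (r_i+r_j)·cross = 31.5·395.2500 = 12450.3750
edge 3: (12,29.5)→(3,32)  cross = 12·32 − 3·29.5 = 295.5000; (r_i+r_j)·cross = 15·295.5000 = 4432.5000
edge 4: (3,32)→(1.5,2)  cross = 3·2 − 1.5·32 = -42.0000; (r_i+r_j)·cross = 4.5·-42.0000 = -189.0000
Σcross = 633.2500 → A = |Σcross|/2 = 316.6250 mm²
Σ(r_i+r_j)·cross = 16376.8750 → first moment M = |Σ|/6 = 2729.4792
R_c = M/A = 2729.4792/316.6250 = 8.6205 mm
θ = 57° = 0.994838 rad
V = θ·R_c·A = 0.994838·8.6205·316.6250 = 2715.389 mm³

Volume = 2715.389 mm³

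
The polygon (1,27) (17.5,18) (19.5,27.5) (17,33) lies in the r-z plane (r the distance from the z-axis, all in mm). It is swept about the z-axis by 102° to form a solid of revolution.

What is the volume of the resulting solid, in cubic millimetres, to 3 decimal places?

Volume = 3116.303 mm³

Profile (r,z), 4 vertices: (1,27) (17.5,18) (19.5,27.5) (17,33)
edge 0: (1,27)→(17.5,18)  cross = 1·18 − 17.5·27 = -454.5000; (r_i+r_j)·cross = 18.5·-454.5000 = -8408.2500
edge 1: (17.5,18)→(19.5,27.5)  cross = 17.5·27.5 − 19.5·18 = 130.2500; (r_i+r_j)·cross = 37·130.2500 = 4819.2500
edge 2: (19.5,27.5)→(17,33)  cross = 19.5·33 − 17·27.5 = 176.0000; (r_i+r_j)·cross = 36.5·176.0000 = 6424.0000
edge 3: (17,33)→(1,27)  cross = 17·27 − 1·33 = 426.0000; (r_i+r_j)·cross = 18·426.0000 = 7668.0000
Σcross = 277.7500 → A = |Σcross|/2 = 138.8750 mm²
Σ(r_i+r_j)·cross = 10503.0000 → first moment M = |Σ|/6 = 1750.5000
R_c = M/A = 1750.5000/138.8750 = 12.6049 mm
θ = 102° = 1.780236 rad
V = θ·R_c·A = 1.780236·12.6049·138.8750 = 3116.303 mm³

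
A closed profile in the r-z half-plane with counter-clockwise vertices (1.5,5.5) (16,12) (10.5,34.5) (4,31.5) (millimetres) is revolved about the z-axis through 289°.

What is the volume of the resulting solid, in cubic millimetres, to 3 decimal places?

Volume = 10693.283 mm³

Profile (r,z), 4 vertices: (1.5,5.5) (16,12) (10.5,34.5) (4,31.5)
edge 0: (1.5,5.5)→(16,12)  cross = 1.5·12 − 16·5.5 = -70.0000; (r_i+r_j)·cross = 17.5·-70.0000 = -1225.0000
edge 1: (16,12)→(10.5,34.5)  cross = 16·34.5 − 10.5·12 = 426.0000; (r_i+r_j)·cross = 26.5·426.0000 = 11289.0000
edge 2: (10.5,34.5)→(4,31.5)  cross = 10.5·31.5 − 4·34.5 = 192.7500; (r_i+r_j)·cross = 14.5·192.7500 = 2794.8750
edge 3: (4,31.5)→(1.5,5.5)  cross = 4·5.5 − 1.5·31.5 = -25.2500; (r_i+r_j)·cross = 5.5·-25.2500 = -138.8750
Σcross = 523.5000 → A = |Σcross|/2 = 261.7500 mm²
Σ(r_i+r_j)·cross = 12720.0000 → first moment M = |Σ|/6 = 2120.0000
R_c = M/A = 2120.0000/261.7500 = 8.0993 mm
θ = 289° = 5.044002 rad
V = θ·R_c·A = 5.044002·8.0993·261.7500 = 10693.283 mm³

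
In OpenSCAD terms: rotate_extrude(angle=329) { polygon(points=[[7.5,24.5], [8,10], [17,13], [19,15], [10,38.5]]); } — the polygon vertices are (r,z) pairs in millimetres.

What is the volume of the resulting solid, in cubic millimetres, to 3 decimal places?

Profile (r,z), 5 vertices: (7.5,24.5) (8,10) (17,13) (19,15) (10,38.5)
edge 0: (7.5,24.5)→(8,10)  cross = 7.5·10 − 8·24.5 = -121.0000; (r_i+r_j)·cross = 15.5·-121.0000 = -1875.5000
edge 1: (8,10)→(17,13)  cross = 8·13 − 17·10 = -66.0000; (r_i+r_j)·cross = 25·-66.0000 = -1650.0000
edge 2: (17,13)→(19,15)  cross = 17·15 − 19·13 = 8.0000; (r_i+r_j)·cross = 36·8.0000 = 288.0000
edge 3: (19,15)→(10,38.5)  cross = 19·38.5 − 10·15 = 581.5000; (r_i+r_j)·cross = 29·581.5000 = 16863.5000
edge 4: (10,38.5)→(7.5,24.5)  cross = 10·24.5 − 7.5·38.5 = -43.7500; (r_i+r_j)·cross = 17.5·-43.7500 = -765.6250
Σcross = 358.7500 → A = |Σcross|/2 = 179.3750 mm²
Σ(r_i+r_j)·cross = 12860.3750 → first moment M = |Σ|/6 = 2143.3958
R_c = M/A = 2143.3958/179.3750 = 11.9492 mm
θ = 329° = 5.742133 rad
V = θ·R_c·A = 5.742133·11.9492·179.3750 = 12307.664 mm³

Volume = 12307.664 mm³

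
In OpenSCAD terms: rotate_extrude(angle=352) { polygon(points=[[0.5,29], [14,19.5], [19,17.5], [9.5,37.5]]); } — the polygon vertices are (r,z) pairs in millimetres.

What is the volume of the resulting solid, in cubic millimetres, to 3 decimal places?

Profile (r,z), 4 vertices: (0.5,29) (14,19.5) (19,17.5) (9.5,37.5)
edge 0: (0.5,29)→(14,19.5)  cross = 0.5·19.5 − 14·29 = -396.2500; (r_i+r_j)·cross = 14.5·-396.2500 = -5745.6250
edge 1: (14,19.5)→(19,17.5)  cross = 14·17.5 − 19·19.5 = -125.5000; (r_i+r_j)·cross = 33·-125.5000 = -4141.5000
edge 2: (19,17.5)→(9.5,37.5)  cross = 19·37.5 − 9.5·17.5 = 546.2500; (r_i+r_j)·cross = 28.5·546.2500 = 15568.1250
edge 3: (9.5,37.5)→(0.5,29)  cross = 9.5·29 − 0.5·37.5 = 256.7500; (r_i+r_j)·cross = 10·256.7500 = 2567.5000
Σcross = 281.2500 → A = |Σcross|/2 = 140.6250 mm²
Σ(r_i+r_j)·cross = 8248.5000 → first moment M = |Σ|/6 = 1374.7500
R_c = M/A = 1374.7500/140.6250 = 9.7760 mm
θ = 352° = 6.143559 rad
V = θ·R_c·A = 6.143559·9.7760·140.6250 = 8445.858 mm³

Volume = 8445.858 mm³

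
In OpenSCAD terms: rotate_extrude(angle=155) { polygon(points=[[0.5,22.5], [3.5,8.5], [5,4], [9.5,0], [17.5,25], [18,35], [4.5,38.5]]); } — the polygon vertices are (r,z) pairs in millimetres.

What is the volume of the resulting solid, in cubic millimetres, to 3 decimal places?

Volume = 10617.583 mm³

Profile (r,z), 7 vertices: (0.5,22.5) (3.5,8.5) (5,4) (9.5,0) (17.5,25) (18,35) (4.5,38.5)
edge 0: (0.5,22.5)→(3.5,8.5)  cross = 0.5·8.5 − 3.5·22.5 = -74.5000; (r_i+r_j)·cross = 4·-74.5000 = -298.0000
edge 1: (3.5,8.5)→(5,4)  cross = 3.5·4 − 5·8.5 = -28.5000; (r_i+r_j)·cross = 8.5·-28.5000 = -242.2500
edge 2: (5,4)→(9.5,0)  cross = 5·0 − 9.5·4 = -38.0000; (r_i+r_j)·cross = 14.5·-38.0000 = -551.0000
edge 3: (9.5,0)→(17.5,25)  cross = 9.5·25 − 17.5·0 = 237.5000; (r_i+r_j)·cross = 27·237.5000 = 6412.5000
edge 4: (17.5,25)→(18,35)  cross = 17.5·35 − 18·25 = 162.5000; (r_i+r_j)·cross = 35.5·162.5000 = 5768.7500
edge 5: (18,35)→(4.5,38.5)  cross = 18·38.5 − 4.5·35 = 535.5000; (r_i+r_j)·cross = 22.5·535.5000 = 12048.7500
edge 6: (4.5,38.5)→(0.5,22.5)  cross = 4.5·22.5 − 0.5·38.5 = 82.0000; (r_i+r_j)·cross = 5·82.0000 = 410.0000
Σcross = 876.5000 → A = |Σcross|/2 = 438.2500 mm²
Σ(r_i+r_j)·cross = 23548.7500 → first moment M = |Σ|/6 = 3924.7917
R_c = M/A = 3924.7917/438.2500 = 8.9556 mm
θ = 155° = 2.705260 rad
V = θ·R_c·A = 2.705260·8.9556·438.2500 = 10617.583 mm³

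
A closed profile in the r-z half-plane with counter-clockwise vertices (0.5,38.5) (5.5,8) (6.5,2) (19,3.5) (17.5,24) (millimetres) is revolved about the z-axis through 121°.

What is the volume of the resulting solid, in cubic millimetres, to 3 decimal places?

Profile (r,z), 5 vertices: (0.5,38.5) (5.5,8) (6.5,2) (19,3.5) (17.5,24)
edge 0: (0.5,38.5)→(5.5,8)  cross = 0.5·8 − 5.5·38.5 = -207.7500; (r_i+r_j)·cross = 6·-207.7500 = -1246.5000
edge 1: (5.5,8)→(6.5,2)  cross = 5.5·2 − 6.5·8 = -41.0000; (r_i+r_j)·cross = 12·-41.0000 = -492.0000
edge 2: (6.5,2)→(19,3.5)  cross = 6.5·3.5 − 19·2 = -15.2500; (r_i+r_j)·cross = 25.5·-15.2500 = -388.8750
edge 3: (19,3.5)→(17.5,24)  cross = 19·24 − 17.5·3.5 = 394.7500; (r_i+r_j)·cross = 36.5·394.7500 = 14408.3750
edge 4: (17.5,24)→(0.5,38.5)  cross = 17.5·38.5 − 0.5·24 = 661.7500; (r_i+r_j)·cross = 18·661.7500 = 11911.5000
Σcross = 792.5000 → A = |Σcross|/2 = 396.2500 mm²
Σ(r_i+r_j)·cross = 24192.5000 → first moment M = |Σ|/6 = 4032.0833
R_c = M/A = 4032.0833/396.2500 = 10.1756 mm
θ = 121° = 2.111848 rad
V = θ·R_c·A = 2.111848·10.1756·396.2500 = 8515.149 mm³

Volume = 8515.149 mm³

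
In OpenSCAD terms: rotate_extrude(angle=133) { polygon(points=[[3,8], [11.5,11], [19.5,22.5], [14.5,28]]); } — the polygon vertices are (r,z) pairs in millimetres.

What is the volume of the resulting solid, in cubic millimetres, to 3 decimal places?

Volume = 3306.965 mm³

Profile (r,z), 4 vertices: (3,8) (11.5,11) (19.5,22.5) (14.5,28)
edge 0: (3,8)→(11.5,11)  cross = 3·11 − 11.5·8 = -59.0000; (r_i+r_j)·cross = 14.5·-59.0000 = -855.5000
edge 1: (11.5,11)→(19.5,22.5)  cross = 11.5·22.5 − 19.5·11 = 44.2500; (r_i+r_j)·cross = 31·44.2500 = 1371.7500
edge 2: (19.5,22.5)→(14.5,28)  cross = 19.5·28 − 14.5·22.5 = 219.7500; (r_i+r_j)·cross = 34·219.7500 = 7471.5000
edge 3: (14.5,28)→(3,8)  cross = 14.5·8 − 3·28 = 32.0000; (r_i+r_j)·cross = 17.5·32.0000 = 560.0000
Σcross = 237.0000 → A = |Σcross|/2 = 118.5000 mm²
Σ(r_i+r_j)·cross = 8547.7500 → first moment M = |Σ|/6 = 1424.6250
R_c = M/A = 1424.6250/118.5000 = 12.0222 mm
θ = 133° = 2.321288 rad
V = θ·R_c·A = 2.321288·12.0222·118.5000 = 3306.965 mm³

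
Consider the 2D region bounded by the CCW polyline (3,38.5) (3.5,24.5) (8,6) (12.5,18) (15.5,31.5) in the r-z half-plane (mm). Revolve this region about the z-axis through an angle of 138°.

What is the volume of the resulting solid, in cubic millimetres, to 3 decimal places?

Profile (r,z), 5 vertices: (3,38.5) (3.5,24.5) (8,6) (12.5,18) (15.5,31.5)
edge 0: (3,38.5)→(3.5,24.5)  cross = 3·24.5 − 3.5·38.5 = -61.2500; (r_i+r_j)·cross = 6.5·-61.2500 = -398.1250
edge 1: (3.5,24.5)→(8,6)  cross = 3.5·6 − 8·24.5 = -175.0000; (r_i+r_j)·cross = 11.5·-175.0000 = -2012.5000
edge 2: (8,6)→(12.5,18)  cross = 8·18 − 12.5·6 = 69.0000; (r_i+r_j)·cross = 20.5·69.0000 = 1414.5000
edge 3: (12.5,18)→(15.5,31.5)  cross = 12.5·31.5 − 15.5·18 = 114.7500; (r_i+r_j)·cross = 28·114.7500 = 3213.0000
edge 4: (15.5,31.5)→(3,38.5)  cross = 15.5·38.5 − 3·31.5 = 502.2500; (r_i+r_j)·cross = 18.5·502.2500 = 9291.6250
Σcross = 449.7500 → A = |Σcross|/2 = 224.8750 mm²
Σ(r_i+r_j)·cross = 11508.5000 → first moment M = |Σ|/6 = 1918.0833
R_c = M/A = 1918.0833/224.8750 = 8.5296 mm
θ = 138° = 2.408554 rad
V = θ·R_c·A = 2.408554·8.5296·224.8750 = 4619.808 mm³

Volume = 4619.808 mm³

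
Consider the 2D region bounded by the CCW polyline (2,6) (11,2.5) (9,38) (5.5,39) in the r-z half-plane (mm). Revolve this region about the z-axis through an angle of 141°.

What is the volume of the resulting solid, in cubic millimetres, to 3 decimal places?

Volume = 3625.132 mm³

Profile (r,z), 4 vertices: (2,6) (11,2.5) (9,38) (5.5,39)
edge 0: (2,6)→(11,2.5)  cross = 2·2.5 − 11·6 = -61.0000; (r_i+r_j)·cross = 13·-61.0000 = -793.0000
edge 1: (11,2.5)→(9,38)  cross = 11·38 − 9·2.5 = 395.5000; (r_i+r_j)·cross = 20·395.5000 = 7910.0000
edge 2: (9,38)→(5.5,39)  cross = 9·39 − 5.5·38 = 142.0000; (r_i+r_j)·cross = 14.5·142.0000 = 2059.0000
edge 3: (5.5,39)→(2,6)  cross = 5.5·6 − 2·39 = -45.0000; (r_i+r_j)·cross = 7.5·-45.0000 = -337.5000
Σcross = 431.5000 → A = |Σcross|/2 = 215.7500 mm²
Σ(r_i+r_j)·cross = 8838.5000 → first moment M = |Σ|/6 = 1473.0833
R_c = M/A = 1473.0833/215.7500 = 6.8277 mm
θ = 141° = 2.460914 rad
V = θ·R_c·A = 2.460914·6.8277·215.7500 = 3625.132 mm³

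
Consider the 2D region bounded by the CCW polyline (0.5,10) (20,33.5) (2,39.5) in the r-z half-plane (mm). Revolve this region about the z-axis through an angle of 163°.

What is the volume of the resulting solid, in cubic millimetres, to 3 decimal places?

Profile (r,z), 3 vertices: (0.5,10) (20,33.5) (2,39.5)
edge 0: (0.5,10)→(20,33.5)  cross = 0.5·33.5 − 20·10 = -183.2500; (r_i+r_j)·cross = 20.5·-183.2500 = -3756.6250
edge 1: (20,33.5)→(2,39.5)  cross = 20·39.5 − 2·33.5 = 723.0000; (r_i+r_j)·cross = 22·723.0000 = 15906.0000
edge 2: (2,39.5)→(0.5,10)  cross = 2·10 − 0.5·39.5 = 0.2500; (r_i+r_j)·cross = 2.5·0.2500 = 0.6250
Σcross = 540.0000 → A = |Σcross|/2 = 270.0000 mm²
Σ(r_i+r_j)·cross = 12150.0000 → first moment M = |Σ|/6 = 2025.0000
R_c = M/A = 2025.0000/270.0000 = 7.5000 mm
θ = 163° = 2.844887 rad
V = θ·R_c·A = 2.844887·7.5000·270.0000 = 5760.896 mm³

Volume = 5760.896 mm³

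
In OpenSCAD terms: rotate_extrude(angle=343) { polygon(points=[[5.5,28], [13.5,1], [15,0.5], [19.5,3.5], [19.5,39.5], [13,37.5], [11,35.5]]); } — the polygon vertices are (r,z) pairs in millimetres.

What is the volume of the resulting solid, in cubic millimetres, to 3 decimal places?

Profile (r,z), 7 vertices: (5.5,28) (13.5,1) (15,0.5) (19.5,3.5) (19.5,39.5) (13,37.5) (11,35.5)
edge 0: (5.5,28)→(13.5,1)  cross = 5.5·1 − 13.5·28 = -372.5000; (r_i+r_j)·cross = 19·-372.5000 = -7077.5000
edge 1: (13.5,1)→(15,0.5)  cross = 13.5·0.5 − 15·1 = -8.2500; (r_i+r_j)·cross = 28.5·-8.2500 = -235.1250
edge 2: (15,0.5)→(19.5,3.5)  cross = 15·3.5 − 19.5·0.5 = 42.7500; (r_i+r_j)·cross = 34.5·42.7500 = 1474.8750
edge 3: (19.5,3.5)→(19.5,39.5)  cross = 19.5·39.5 − 19.5·3.5 = 702.0000; (r_i+r_j)·cross = 39·702.0000 = 27378.0000
edge 4: (19.5,39.5)→(13,37.5)  cross = 19.5·37.5 − 13·39.5 = 217.7500; (r_i+r_j)·cross = 32.5·217.7500 = 7076.8750
edge 5: (13,37.5)→(11,35.5)  cross = 13·35.5 − 11·37.5 = 49.0000; (r_i+r_j)·cross = 24·49.0000 = 1176.0000
edge 6: (11,35.5)→(5.5,28)  cross = 11·28 − 5.5·35.5 = 112.7500; (r_i+r_j)·cross = 16.5·112.7500 = 1860.3750
Σcross = 743.5000 → A = |Σcross|/2 = 371.7500 mm²
Σ(r_i+r_j)·cross = 31653.5000 → first moment M = |Σ|/6 = 5275.5833
R_c = M/A = 5275.5833/371.7500 = 14.1912 mm
θ = 343° = 5.986479 rad
V = θ·R_c·A = 5.986479·14.1912·371.7500 = 31582.171 mm³

Volume = 31582.171 mm³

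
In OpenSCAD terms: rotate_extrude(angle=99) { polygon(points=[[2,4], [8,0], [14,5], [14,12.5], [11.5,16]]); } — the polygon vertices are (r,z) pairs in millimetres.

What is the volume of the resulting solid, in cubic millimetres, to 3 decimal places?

Profile (r,z), 5 vertices: (2,4) (8,0) (14,5) (14,12.5) (11.5,16)
edge 0: (2,4)→(8,0)  cross = 2·0 − 8·4 = -32.0000; (r_i+r_j)·cross = 10·-32.0000 = -320.0000
edge 1: (8,0)→(14,5)  cross = 8·5 − 14·0 = 40.0000; (r_i+r_j)·cross = 22·40.0000 = 880.0000
edge 2: (14,5)→(14,12.5)  cross = 14·12.5 − 14·5 = 105.0000; (r_i+r_j)·cross = 28·105.0000 = 2940.0000
edge 3: (14,12.5)→(11.5,16)  cross = 14·16 − 11.5·12.5 = 80.2500; (r_i+r_j)·cross = 25.5·80.2500 = 2046.3750
edge 4: (11.5,16)→(2,4)  cross = 11.5·4 − 2·16 = 14.0000; (r_i+r_j)·cross = 13.5·14.0000 = 189.0000
Σcross = 207.2500 → A = |Σcross|/2 = 103.6250 mm²
Σ(r_i+r_j)·cross = 5735.3750 → first moment M = |Σ|/6 = 955.8958
R_c = M/A = 955.8958/103.6250 = 9.2246 mm
θ = 99° = 1.727876 rad
V = θ·R_c·A = 1.727876·9.2246·103.6250 = 1651.669 mm³

Volume = 1651.669 mm³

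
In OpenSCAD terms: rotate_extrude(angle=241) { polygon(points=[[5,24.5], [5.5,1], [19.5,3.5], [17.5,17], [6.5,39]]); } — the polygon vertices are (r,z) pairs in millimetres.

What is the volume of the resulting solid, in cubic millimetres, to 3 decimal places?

Volume = 15386.088 mm³

Profile (r,z), 5 vertices: (5,24.5) (5.5,1) (19.5,3.5) (17.5,17) (6.5,39)
edge 0: (5,24.5)→(5.5,1)  cross = 5·1 − 5.5·24.5 = -129.7500; (r_i+r_j)·cross = 10.5·-129.7500 = -1362.3750
edge 1: (5.5,1)→(19.5,3.5)  cross = 5.5·3.5 − 19.5·1 = -0.2500; (r_i+r_j)·cross = 25·-0.2500 = -6.2500
edge 2: (19.5,3.5)→(17.5,17)  cross = 19.5·17 − 17.5·3.5 = 270.2500; (r_i+r_j)·cross = 37·270.2500 = 9999.2500
edge 3: (17.5,17)→(6.5,39)  cross = 17.5·39 − 6.5·17 = 572.0000; (r_i+r_j)·cross = 24·572.0000 = 13728.0000
edge 4: (6.5,39)→(5,24.5)  cross = 6.5·24.5 − 5·39 = -35.7500; (r_i+r_j)·cross = 11.5·-35.7500 = -411.1250
Σcross = 676.5000 → A = |Σcross|/2 = 338.2500 mm²
Σ(r_i+r_j)·cross = 21947.5000 → first moment M = |Σ|/6 = 3657.9167
R_c = M/A = 3657.9167/338.2500 = 10.8142 mm
θ = 241° = 4.206243 rad
V = θ·R_c·A = 4.206243·10.8142·338.2500 = 15386.088 mm³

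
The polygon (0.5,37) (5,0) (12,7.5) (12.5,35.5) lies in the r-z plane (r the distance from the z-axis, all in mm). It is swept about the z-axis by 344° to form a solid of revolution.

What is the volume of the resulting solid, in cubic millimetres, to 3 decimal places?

Volume = 13550.751 mm³

Profile (r,z), 4 vertices: (0.5,37) (5,0) (12,7.5) (12.5,35.5)
edge 0: (0.5,37)→(5,0)  cross = 0.5·0 − 5·37 = -185.0000; (r_i+r_j)·cross = 5.5·-185.0000 = -1017.5000
edge 1: (5,0)→(12,7.5)  cross = 5·7.5 − 12·0 = 37.5000; (r_i+r_j)·cross = 17·37.5000 = 637.5000
edge 2: (12,7.5)→(12.5,35.5)  cross = 12·35.5 − 12.5·7.5 = 332.2500; (r_i+r_j)·cross = 24.5·332.2500 = 8140.1250
edge 3: (12.5,35.5)→(0.5,37)  cross = 12.5·37 − 0.5·35.5 = 444.7500; (r_i+r_j)·cross = 13·444.7500 = 5781.7500
Σcross = 629.5000 → A = |Σcross|/2 = 314.7500 mm²
Σ(r_i+r_j)·cross = 13541.8750 → first moment M = |Σ|/6 = 2256.9792
R_c = M/A = 2256.9792/314.7500 = 7.1707 mm
θ = 344° = 6.003933 rad
V = θ·R_c·A = 6.003933·7.1707·314.7500 = 13550.751 mm³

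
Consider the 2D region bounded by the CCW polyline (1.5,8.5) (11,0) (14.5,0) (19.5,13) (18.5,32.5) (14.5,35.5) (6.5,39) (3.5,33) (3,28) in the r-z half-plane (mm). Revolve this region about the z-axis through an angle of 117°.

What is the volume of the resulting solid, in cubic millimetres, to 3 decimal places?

Profile (r,z), 9 vertices: (1.5,8.5) (11,0) (14.5,0) (19.5,13) (18.5,32.5) (14.5,35.5) (6.5,39) (3.5,33) (3,28)
edge 0: (1.5,8.5)→(11,0)  cross = 1.5·0 − 11·8.5 = -93.5000; (r_i+r_j)·cross = 12.5·-93.5000 = -1168.7500
edge 1: (11,0)→(14.5,0)  cross = 11·0 − 14.5·0 = 0.0000; (r_i+r_j)·cross = 25.5·0.0000 = 0.0000
edge 2: (14.5,0)→(19.5,13)  cross = 14.5·13 − 19.5·0 = 188.5000; (r_i+r_j)·cross = 34·188.5000 = 6409.0000
edge 3: (19.5,13)→(18.5,32.5)  cross = 19.5·32.5 − 18.5·13 = 393.2500; (r_i+r_j)·cross = 38·393.2500 = 14943.5000
edge 4: (18.5,32.5)→(14.5,35.5)  cross = 18.5·35.5 − 14.5·32.5 = 185.5000; (r_i+r_j)·cross = 33·185.5000 = 6121.5000
edge 5: (14.5,35.5)→(6.5,39)  cross = 14.5·39 − 6.5·35.5 = 334.7500; (r_i+r_j)·cross = 21·334.7500 = 7029.7500
edge 6: (6.5,39)→(3.5,33)  cross = 6.5·33 − 3.5·39 = 78.0000; (r_i+r_j)·cross = 10·78.0000 = 780.0000
edge 7: (3.5,33)→(3,28)  cross = 3.5·28 − 3·33 = -1.0000; (r_i+r_j)·cross = 6.5·-1.0000 = -6.5000
edge 8: (3,28)→(1.5,8.5)  cross = 3·8.5 − 1.5·28 = -16.5000; (r_i+r_j)·cross = 4.5·-16.5000 = -74.2500
Σcross = 1069.0000 → A = |Σcross|/2 = 534.5000 mm²
Σ(r_i+r_j)·cross = 34034.2500 → first moment M = |Σ|/6 = 5672.3750
R_c = M/A = 5672.3750/534.5000 = 10.6125 mm
θ = 117° = 2.042035 rad
V = θ·R_c·A = 2.042035·10.6125·534.5000 = 11583.190 mm³

Volume = 11583.190 mm³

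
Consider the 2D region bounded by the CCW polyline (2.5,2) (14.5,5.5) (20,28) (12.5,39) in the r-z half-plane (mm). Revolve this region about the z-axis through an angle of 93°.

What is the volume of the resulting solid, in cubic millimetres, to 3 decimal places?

Profile (r,z), 4 vertices: (2.5,2) (14.5,5.5) (20,28) (12.5,39)
edge 0: (2.5,2)→(14.5,5.5)  cross = 2.5·5.5 − 14.5·2 = -15.2500; (r_i+r_j)·cross = 17·-15.2500 = -259.2500
edge 1: (14.5,5.5)→(20,28)  cross = 14.5·28 − 20·5.5 = 296.0000; (r_i+r_j)·cross = 34.5·296.0000 = 10212.0000
edge 2: (20,28)→(12.5,39)  cross = 20·39 − 12.5·28 = 430.0000; (r_i+r_j)·cross = 32.5·430.0000 = 13975.0000
edge 3: (12.5,39)→(2.5,2)  cross = 12.5·2 − 2.5·39 = -72.5000; (r_i+r_j)·cross = 15·-72.5000 = -1087.5000
Σcross = 638.2500 → A = |Σcross|/2 = 319.1250 mm²
Σ(r_i+r_j)·cross = 22840.2500 → first moment M = |Σ|/6 = 3806.7083
R_c = M/A = 3806.7083/319.1250 = 11.9286 mm
θ = 93° = 1.623156 rad
V = θ·R_c·A = 1.623156·11.9286·319.1250 = 6178.882 mm³

Volume = 6178.882 mm³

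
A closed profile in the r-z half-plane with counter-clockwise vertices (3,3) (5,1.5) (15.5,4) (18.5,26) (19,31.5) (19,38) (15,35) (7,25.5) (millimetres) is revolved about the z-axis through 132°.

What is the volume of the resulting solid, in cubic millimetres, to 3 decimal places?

Volume = 9505.814 mm³

Profile (r,z), 8 vertices: (3,3) (5,1.5) (15.5,4) (18.5,26) (19,31.5) (19,38) (15,35) (7,25.5)
edge 0: (3,3)→(5,1.5)  cross = 3·1.5 − 5·3 = -10.5000; (r_i+r_j)·cross = 8·-10.5000 = -84.0000
edge 1: (5,1.5)→(15.5,4)  cross = 5·4 − 15.5·1.5 = -3.2500; (r_i+r_j)·cross = 20.5·-3.2500 = -66.6250
edge 2: (15.5,4)→(18.5,26)  cross = 15.5·26 − 18.5·4 = 329.0000; (r_i+r_j)·cross = 34·329.0000 = 11186.0000
edge 3: (18.5,26)→(19,31.5)  cross = 18.5·31.5 − 19·26 = 88.7500; (r_i+r_j)·cross = 37.5·88.7500 = 3328.1250
edge 4: (19,31.5)→(19,38)  cross = 19·38 − 19·31.5 = 123.5000; (r_i+r_j)·cross = 38·123.5000 = 4693.0000
edge 5: (19,38)→(15,35)  cross = 19·35 − 15·38 = 95.0000; (r_i+r_j)·cross = 34·95.0000 = 3230.0000
edge 6: (15,35)→(7,25.5)  cross = 15·25.5 − 7·35 = 137.5000; (r_i+r_j)·cross = 22·137.5000 = 3025.0000
edge 7: (7,25.5)→(3,3)  cross = 7·3 − 3·25.5 = -55.5000; (r_i+r_j)·cross = 10·-55.5000 = -555.0000
Σcross = 704.5000 → A = |Σcross|/2 = 352.2500 mm²
Σ(r_i+r_j)·cross = 24756.5000 → first moment M = |Σ|/6 = 4126.0833
R_c = M/A = 4126.0833/352.2500 = 11.7135 mm
θ = 132° = 2.303835 rad
V = θ·R_c·A = 2.303835·11.7135·352.2500 = 9505.814 mm³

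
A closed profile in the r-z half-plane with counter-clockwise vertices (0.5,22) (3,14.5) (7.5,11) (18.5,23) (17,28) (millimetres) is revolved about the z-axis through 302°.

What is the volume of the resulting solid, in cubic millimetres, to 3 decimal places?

Profile (r,z), 5 vertices: (0.5,22) (3,14.5) (7.5,11) (18.5,23) (17,28)
edge 0: (0.5,22)→(3,14.5)  cross = 0.5·14.5 − 3·22 = -58.7500; (r_i+r_j)·cross = 3.5·-58.7500 = -205.6250
edge 1: (3,14.5)→(7.5,11)  cross = 3·11 − 7.5·14.5 = -75.7500; (r_i+r_j)·cross = 10.5·-75.7500 = -795.3750
edge 2: (7.5,11)→(18.5,23)  cross = 7.5·23 − 18.5·11 = -31.0000; (r_i+r_j)·cross = 26·-31.0000 = -806.0000
edge 3: (18.5,23)→(17,28)  cross = 18.5·28 − 17·23 = 127.0000; (r_i+r_j)·cross = 35.5·127.0000 = 4508.5000
edge 4: (17,28)→(0.5,22)  cross = 17·22 − 0.5·28 = 360.0000; (r_i+r_j)·cross = 17.5·360.0000 = 6300.0000
Σcross = 321.5000 → A = |Σcross|/2 = 160.7500 mm²
Σ(r_i+r_j)·cross = 9001.5000 → first moment M = |Σ|/6 = 1500.2500
R_c = M/A = 1500.2500/160.7500 = 9.3328 mm
θ = 302° = 5.270894 rad
V = θ·R_c·A = 5.270894·9.3328·160.7500 = 7907.659 mm³

Volume = 7907.659 mm³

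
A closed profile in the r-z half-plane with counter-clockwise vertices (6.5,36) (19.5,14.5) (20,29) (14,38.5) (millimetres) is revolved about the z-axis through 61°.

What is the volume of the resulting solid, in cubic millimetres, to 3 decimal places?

Volume = 2246.169 mm³

Profile (r,z), 4 vertices: (6.5,36) (19.5,14.5) (20,29) (14,38.5)
edge 0: (6.5,36)→(19.5,14.5)  cross = 6.5·14.5 − 19.5·36 = -607.7500; (r_i+r_j)·cross = 26·-607.7500 = -15801.5000
edge 1: (19.5,14.5)→(20,29)  cross = 19.5·29 − 20·14.5 = 275.5000; (r_i+r_j)·cross = 39.5·275.5000 = 10882.2500
edge 2: (20,29)→(14,38.5)  cross = 20·38.5 − 14·29 = 364.0000; (r_i+r_j)·cross = 34·364.0000 = 12376.0000
edge 3: (14,38.5)→(6.5,36)  cross = 14·36 − 6.5·38.5 = 253.7500; (r_i+r_j)·cross = 20.5·253.7500 = 5201.8750
Σcross = 285.5000 → A = |Σcross|/2 = 142.7500 mm²
Σ(r_i+r_j)·cross = 12658.6250 → first moment M = |Σ|/6 = 2109.7708
R_c = M/A = 2109.7708/142.7500 = 14.7795 mm
θ = 61° = 1.064651 rad
V = θ·R_c·A = 1.064651·14.7795·142.7500 = 2246.169 mm³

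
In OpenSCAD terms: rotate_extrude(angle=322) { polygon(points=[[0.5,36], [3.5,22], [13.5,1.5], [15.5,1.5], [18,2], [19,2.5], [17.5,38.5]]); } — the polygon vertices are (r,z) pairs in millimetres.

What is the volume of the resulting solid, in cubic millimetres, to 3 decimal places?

Profile (r,z), 7 vertices: (0.5,36) (3.5,22) (13.5,1.5) (15.5,1.5) (18,2) (19,2.5) (17.5,38.5)
edge 0: (0.5,36)→(3.5,22)  cross = 0.5·22 − 3.5·36 = -115.0000; (r_i+r_j)·cross = 4·-115.0000 = -460.0000
edge 1: (3.5,22)→(13.5,1.5)  cross = 3.5·1.5 − 13.5·22 = -291.7500; (r_i+r_j)·cross = 17·-291.7500 = -4959.7500
edge 2: (13.5,1.5)→(15.5,1.5)  cross = 13.5·1.5 − 15.5·1.5 = -3.0000; (r_i+r_j)·cross = 29·-3.0000 = -87.0000
edge 3: (15.5,1.5)→(18,2)  cross = 15.5·2 − 18·1.5 = 4.0000; (r_i+r_j)·cross = 33.5·4.0000 = 134.0000
edge 4: (18,2)→(19,2.5)  cross = 18·2.5 − 19·2 = 7.0000; (r_i+r_j)·cross = 37·7.0000 = 259.0000
edge 5: (19,2.5)→(17.5,38.5)  cross = 19·38.5 − 17.5·2.5 = 687.7500; (r_i+r_j)·cross = 36.5·687.7500 = 25102.8750
edge 6: (17.5,38.5)→(0.5,36)  cross = 17.5·36 − 0.5·38.5 = 610.7500; (r_i+r_j)·cross = 18·610.7500 = 10993.5000
Σcross = 899.7500 → A = |Σcross|/2 = 449.8750 mm²
Σ(r_i+r_j)·cross = 30982.6250 → first moment M = |Σ|/6 = 5163.7708
R_c = M/A = 5163.7708/449.8750 = 11.4782 mm
θ = 322° = 5.619960 rad
V = θ·R_c·A = 5.619960·11.4782·449.8750 = 29020.187 mm³

Volume = 29020.187 mm³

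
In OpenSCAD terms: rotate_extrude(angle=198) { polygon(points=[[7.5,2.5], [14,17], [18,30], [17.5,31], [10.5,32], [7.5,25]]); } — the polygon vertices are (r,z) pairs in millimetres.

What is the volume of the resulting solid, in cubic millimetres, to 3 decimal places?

Profile (r,z), 6 vertices: (7.5,2.5) (14,17) (18,30) (17.5,31) (10.5,32) (7.5,25)
edge 0: (7.5,2.5)→(14,17)  cross = 7.5·17 − 14·2.5 = 92.5000; (r_i+r_j)·cross = 21.5·92.5000 = 1988.7500
edge 1: (14,17)→(18,30)  cross = 14·30 − 18·17 = 114.0000; (r_i+r_j)·cross = 32·114.0000 = 3648.0000
edge 2: (18,30)→(17.5,31)  cross = 18·31 − 17.5·30 = 33.0000; (r_i+r_j)·cross = 35.5·33.0000 = 1171.5000
edge 3: (17.5,31)→(10.5,32)  cross = 17.5·32 − 10.5·31 = 234.5000; (r_i+r_j)·cross = 28·234.5000 = 6566.0000
edge 4: (10.5,32)→(7.5,25)  cross = 10.5·25 − 7.5·32 = 22.5000; (r_i+r_j)·cross = 18·22.5000 = 405.0000
edge 5: (7.5,25)→(7.5,2.5)  cross = 7.5·2.5 − 7.5·25 = -168.7500; (r_i+r_j)·cross = 15·-168.7500 = -2531.2500
Σcross = 327.7500 → A = |Σcross|/2 = 163.8750 mm²
Σ(r_i+r_j)·cross = 11248.0000 → first moment M = |Σ|/6 = 1874.6667
R_c = M/A = 1874.6667/163.8750 = 11.4396 mm
θ = 198° = 3.455752 rad
V = θ·R_c·A = 3.455752·11.4396·163.8750 = 6478.383 mm³

Volume = 6478.383 mm³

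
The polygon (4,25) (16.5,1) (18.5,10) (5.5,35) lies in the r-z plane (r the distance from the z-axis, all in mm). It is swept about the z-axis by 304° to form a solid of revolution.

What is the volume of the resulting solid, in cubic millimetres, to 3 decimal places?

Volume = 9682.645 mm³

Profile (r,z), 4 vertices: (4,25) (16.5,1) (18.5,10) (5.5,35)
edge 0: (4,25)→(16.5,1)  cross = 4·1 − 16.5·25 = -408.5000; (r_i+r_j)·cross = 20.5·-408.5000 = -8374.2500
edge 1: (16.5,1)→(18.5,10)  cross = 16.5·10 − 18.5·1 = 146.5000; (r_i+r_j)·cross = 35·146.5000 = 5127.5000
edge 2: (18.5,10)→(5.5,35)  cross = 18.5·35 − 5.5·10 = 592.5000; (r_i+r_j)·cross = 24·592.5000 = 14220.0000
edge 3: (5.5,35)→(4,25)  cross = 5.5·25 − 4·35 = -2.5000; (r_i+r_j)·cross = 9.5·-2.5000 = -23.7500
Σcross = 328.0000 → A = |Σcross|/2 = 164.0000 mm²
Σ(r_i+r_j)·cross = 10949.5000 → first moment M = |Σ|/6 = 1824.9167
R_c = M/A = 1824.9167/164.0000 = 11.1275 mm
θ = 304° = 5.305801 rad
V = θ·R_c·A = 5.305801·11.1275·164.0000 = 9682.645 mm³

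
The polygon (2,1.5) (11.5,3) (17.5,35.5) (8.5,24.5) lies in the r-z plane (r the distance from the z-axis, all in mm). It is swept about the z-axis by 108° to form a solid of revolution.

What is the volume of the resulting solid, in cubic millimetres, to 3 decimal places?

Profile (r,z), 4 vertices: (2,1.5) (11.5,3) (17.5,35.5) (8.5,24.5)
edge 0: (2,1.5)→(11.5,3)  cross = 2·3 − 11.5·1.5 = -11.2500; (r_i+r_j)·cross = 13.5·-11.2500 = -151.8750
edge 1: (11.5,3)→(17.5,35.5)  cross = 11.5·35.5 − 17.5·3 = 355.7500; (r_i+r_j)·cross = 29·355.7500 = 10316.7500
edge 2: (17.5,35.5)→(8.5,24.5)  cross = 17.5·24.5 − 8.5·35.5 = 127.0000; (r_i+r_j)·cross = 26·127.0000 = 3302.0000
edge 3: (8.5,24.5)→(2,1.5)  cross = 8.5·1.5 − 2·24.5 = -36.2500; (r_i+r_j)·cross = 10.5·-36.2500 = -380.6250
Σcross = 435.2500 → A = |Σcross|/2 = 217.6250 mm²
Σ(r_i+r_j)·cross = 13086.2500 → first moment M = |Σ|/6 = 2181.0417
R_c = M/A = 2181.0417/217.6250 = 10.0220 mm
θ = 108° = 1.884956 rad
V = θ·R_c·A = 1.884956·10.0220·217.6250 = 4111.167 mm³

Volume = 4111.167 mm³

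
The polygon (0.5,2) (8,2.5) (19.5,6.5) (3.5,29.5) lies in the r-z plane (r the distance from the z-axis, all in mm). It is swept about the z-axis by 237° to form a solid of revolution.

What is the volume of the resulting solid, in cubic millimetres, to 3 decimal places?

Profile (r,z), 4 vertices: (0.5,2) (8,2.5) (19.5,6.5) (3.5,29.5)
edge 0: (0.5,2)→(8,2.5)  cross = 0.5·2.5 − 8·2 = -14.7500; (r_i+r_j)·cross = 8.5·-14.7500 = -125.3750
edge 1: (8,2.5)→(19.5,6.5)  cross = 8·6.5 − 19.5·2.5 = 3.2500; (r_i+r_j)·cross = 27.5·3.2500 = 89.3750
edge 2: (19.5,6.5)→(3.5,29.5)  cross = 19.5·29.5 − 3.5·6.5 = 552.5000; (r_i+r_j)·cross = 23·552.5000 = 12707.5000
edge 3: (3.5,29.5)→(0.5,2)  cross = 3.5·2 − 0.5·29.5 = -7.7500; (r_i+r_j)·cross = 4·-7.7500 = -31.0000
Σcross = 533.2500 → A = |Σcross|/2 = 266.6250 mm²
Σ(r_i+r_j)·cross = 12640.5000 → first moment M = |Σ|/6 = 2106.7500
R_c = M/A = 2106.7500/266.6250 = 7.9015 mm
θ = 237° = 4.136430 rad
V = θ·R_c·A = 4.136430·7.9015·266.6250 = 8714.425 mm³

Volume = 8714.425 mm³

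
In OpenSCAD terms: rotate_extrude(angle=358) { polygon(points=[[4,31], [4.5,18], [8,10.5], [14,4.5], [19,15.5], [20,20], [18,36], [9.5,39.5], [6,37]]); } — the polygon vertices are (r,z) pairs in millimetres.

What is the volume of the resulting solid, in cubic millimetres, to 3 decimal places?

Profile (r,z), 9 vertices: (4,31) (4.5,18) (8,10.5) (14,4.5) (19,15.5) (20,20) (18,36) (9.5,39.5) (6,37)
edge 0: (4,31)→(4.5,18)  cross = 4·18 − 4.5·31 = -67.5000; (r_i+r_j)·cross = 8.5·-67.5000 = -573.7500
edge 1: (4.5,18)→(8,10.5)  cross = 4.5·10.5 − 8·18 = -96.7500; (r_i+r_j)·cross = 12.5·-96.7500 = -1209.3750
edge 2: (8,10.5)→(14,4.5)  cross = 8·4.5 − 14·10.5 = -111.0000; (r_i+r_j)·cross = 22·-111.0000 = -2442.0000
edge 3: (14,4.5)→(19,15.5)  cross = 14·15.5 − 19·4.5 = 131.5000; (r_i+r_j)·cross = 33·131.5000 = 4339.5000
edge 4: (19,15.5)→(20,20)  cross = 19·20 − 20·15.5 = 70.0000; (r_i+r_j)·cross = 39·70.0000 = 2730.0000
edge 5: (20,20)→(18,36)  cross = 20·36 − 18·20 = 360.0000; (r_i+r_j)·cross = 38·360.0000 = 13680.0000
edge 6: (18,36)→(9.5,39.5)  cross = 18·39.5 − 9.5·36 = 369.0000; (r_i+r_j)·cross = 27.5·369.0000 = 10147.5000
edge 7: (9.5,39.5)→(6,37)  cross = 9.5·37 − 6·39.5 = 114.5000; (r_i+r_j)·cross = 15.5·114.5000 = 1774.7500
edge 8: (6,37)→(4,31)  cross = 6·31 − 4·37 = 38.0000; (r_i+r_j)·cross = 10·38.0000 = 380.0000
Σcross = 807.7500 → A = |Σcross|/2 = 403.8750 mm²
Σ(r_i+r_j)·cross = 28826.6250 → first moment M = |Σ|/6 = 4804.4375
R_c = M/A = 4804.4375/403.8750 = 11.8959 mm
θ = 358° = 6.248279 rad
V = θ·R_c·A = 6.248279·11.8959·403.8750 = 30019.465 mm³

Volume = 30019.465 mm³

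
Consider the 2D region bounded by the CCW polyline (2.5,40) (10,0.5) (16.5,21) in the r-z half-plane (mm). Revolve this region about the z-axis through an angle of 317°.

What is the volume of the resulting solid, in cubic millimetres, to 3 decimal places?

Volume = 10977.325 mm³

Profile (r,z), 3 vertices: (2.5,40) (10,0.5) (16.5,21)
edge 0: (2.5,40)→(10,0.5)  cross = 2.5·0.5 − 10·40 = -398.7500; (r_i+r_j)·cross = 12.5·-398.7500 = -4984.3750
edge 1: (10,0.5)→(16.5,21)  cross = 10·21 − 16.5·0.5 = 201.7500; (r_i+r_j)·cross = 26.5·201.7500 = 5346.3750
edge 2: (16.5,21)→(2.5,40)  cross = 16.5·40 − 2.5·21 = 607.5000; (r_i+r_j)·cross = 19·607.5000 = 11542.5000
Σcross = 410.5000 → A = |Σcross|/2 = 205.2500 mm²
Σ(r_i+r_j)·cross = 11904.5000 → first moment M = |Σ|/6 = 1984.0833
R_c = M/A = 1984.0833/205.2500 = 9.6667 mm
θ = 317° = 5.532694 rad
V = θ·R_c·A = 5.532694·9.6667·205.2500 = 10977.325 mm³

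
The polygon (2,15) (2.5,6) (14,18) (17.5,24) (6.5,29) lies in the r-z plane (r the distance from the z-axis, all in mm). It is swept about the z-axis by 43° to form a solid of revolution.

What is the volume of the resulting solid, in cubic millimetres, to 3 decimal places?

Profile (r,z), 5 vertices: (2,15) (2.5,6) (14,18) (17.5,24) (6.5,29)
edge 0: (2,15)→(2.5,6)  cross = 2·6 − 2.5·15 = -25.5000; (r_i+r_j)·cross = 4.5·-25.5000 = -114.7500
edge 1: (2.5,6)→(14,18)  cross = 2.5·18 − 14·6 = -39.0000; (r_i+r_j)·cross = 16.5·-39.0000 = -643.5000
edge 2: (14,18)→(17.5,24)  cross = 14·24 − 17.5·18 = 21.0000; (r_i+r_j)·cross = 31.5·21.0000 = 661.5000
edge 3: (17.5,24)→(6.5,29)  cross = 17.5·29 − 6.5·24 = 351.5000; (r_i+r_j)·cross = 24·351.5000 = 8436.0000
edge 4: (6.5,29)→(2,15)  cross = 6.5·15 − 2·29 = 39.5000; (r_i+r_j)·cross = 8.5·39.5000 = 335.7500
Σcross = 347.5000 → A = |Σcross|/2 = 173.7500 mm²
Σ(r_i+r_j)·cross = 8675.0000 → first moment M = |Σ|/6 = 1445.8333
R_c = M/A = 1445.8333/173.7500 = 8.3213 mm
θ = 43° = 0.750492 rad
V = θ·R_c·A = 0.750492·8.3213·173.7500 = 1085.086 mm³

Volume = 1085.086 mm³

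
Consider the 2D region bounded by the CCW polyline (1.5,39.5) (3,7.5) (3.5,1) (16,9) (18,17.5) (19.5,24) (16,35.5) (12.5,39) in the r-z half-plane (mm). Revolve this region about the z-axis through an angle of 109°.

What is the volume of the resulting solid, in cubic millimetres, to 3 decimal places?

Volume = 9276.502 mm³

Profile (r,z), 8 vertices: (1.5,39.5) (3,7.5) (3.5,1) (16,9) (18,17.5) (19.5,24) (16,35.5) (12.5,39)
edge 0: (1.5,39.5)→(3,7.5)  cross = 1.5·7.5 − 3·39.5 = -107.2500; (r_i+r_j)·cross = 4.5·-107.2500 = -482.6250
edge 1: (3,7.5)→(3.5,1)  cross = 3·1 − 3.5·7.5 = -23.2500; (r_i+r_j)·cross = 6.5·-23.2500 = -151.1250
edge 2: (3.5,1)→(16,9)  cross = 3.5·9 − 16·1 = 15.5000; (r_i+r_j)·cross = 19.5·15.5000 = 302.2500
edge 3: (16,9)→(18,17.5)  cross = 16·17.5 − 18·9 = 118.0000; (r_i+r_j)·cross = 34·118.0000 = 4012.0000
edge 4: (18,17.5)→(19.5,24)  cross = 18·24 − 19.5·17.5 = 90.7500; (r_i+r_j)·cross = 37.5·90.7500 = 3403.1250
edge 5: (19.5,24)→(16,35.5)  cross = 19.5·35.5 − 16·24 = 308.2500; (r_i+r_j)·cross = 35.5·308.2500 = 10942.8750
edge 6: (16,35.5)→(12.5,39)  cross = 16·39 − 12.5·35.5 = 180.2500; (r_i+r_j)·cross = 28.5·180.2500 = 5137.1250
edge 7: (12.5,39)→(1.5,39.5)  cross = 12.5·39.5 − 1.5·39 = 435.2500; (r_i+r_j)·cross = 14·435.2500 = 6093.5000
Σcross = 1017.5000 → A = |Σcross|/2 = 508.7500 mm²
Σ(r_i+r_j)·cross = 29257.1250 → first moment M = |Σ|/6 = 4876.1875
R_c = M/A = 4876.1875/508.7500 = 9.5846 mm
θ = 109° = 1.902409 rad
V = θ·R_c·A = 1.902409·9.5846·508.7500 = 9276.502 mm³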